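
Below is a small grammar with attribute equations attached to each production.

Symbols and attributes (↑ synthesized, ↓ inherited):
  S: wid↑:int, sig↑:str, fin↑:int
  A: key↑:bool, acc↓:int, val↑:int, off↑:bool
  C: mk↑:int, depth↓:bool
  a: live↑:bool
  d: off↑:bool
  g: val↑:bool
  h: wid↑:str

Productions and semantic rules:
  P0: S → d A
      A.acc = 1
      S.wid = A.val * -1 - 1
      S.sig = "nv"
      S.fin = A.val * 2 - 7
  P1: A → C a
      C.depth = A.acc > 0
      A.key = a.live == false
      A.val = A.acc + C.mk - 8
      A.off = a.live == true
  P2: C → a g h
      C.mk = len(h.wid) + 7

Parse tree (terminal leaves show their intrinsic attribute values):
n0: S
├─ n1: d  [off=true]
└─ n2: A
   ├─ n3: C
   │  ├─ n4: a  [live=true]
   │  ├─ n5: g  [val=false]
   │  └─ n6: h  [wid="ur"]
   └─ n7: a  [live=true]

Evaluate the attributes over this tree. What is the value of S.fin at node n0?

-3

1. n1.off = true  [terminal]
2. n2.acc = 1  [1]
3. n3.depth = true  [A.acc > 0]
4. n4.live = true  [terminal]
5. n5.val = false  [terminal]
6. n6.wid = "ur"  [terminal]
7. n3.mk = 9  [len(h.wid) + 7]
8. n7.live = true  [terminal]
9. n2.key = false  [a.live == false]
10. n2.val = 2  [A.acc + C.mk - 8]
11. n2.off = true  [a.live == true]
12. n0.wid = -3  [A.val * -1 - 1]
13. n0.sig = "nv"  ["nv"]
14. n0.fin = -3  [A.val * 2 - 7]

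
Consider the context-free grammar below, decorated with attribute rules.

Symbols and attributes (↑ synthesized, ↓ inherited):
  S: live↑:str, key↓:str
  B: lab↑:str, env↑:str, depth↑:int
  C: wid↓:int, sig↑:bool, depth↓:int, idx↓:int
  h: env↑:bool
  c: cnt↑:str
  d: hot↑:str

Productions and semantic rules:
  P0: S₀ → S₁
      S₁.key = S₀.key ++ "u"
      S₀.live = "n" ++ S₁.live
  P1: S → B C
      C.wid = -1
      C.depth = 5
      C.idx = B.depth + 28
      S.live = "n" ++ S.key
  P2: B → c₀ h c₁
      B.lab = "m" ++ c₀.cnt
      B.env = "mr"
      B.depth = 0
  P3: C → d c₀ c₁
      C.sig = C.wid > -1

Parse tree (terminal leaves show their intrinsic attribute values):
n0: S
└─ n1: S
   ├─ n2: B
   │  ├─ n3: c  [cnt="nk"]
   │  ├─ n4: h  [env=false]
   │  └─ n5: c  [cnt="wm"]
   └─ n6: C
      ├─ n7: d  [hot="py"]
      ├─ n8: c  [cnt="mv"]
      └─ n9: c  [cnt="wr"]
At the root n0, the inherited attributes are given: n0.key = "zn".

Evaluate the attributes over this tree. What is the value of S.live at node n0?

"nnznu"

1. n0.key = "zn"  [given at root]
2. n1.key = "znu"  [S₀.key ++ "u"]
3. n3.cnt = "nk"  [terminal]
4. n4.env = false  [terminal]
5. n5.cnt = "wm"  [terminal]
6. n2.lab = "mnk"  ["m" ++ c₀.cnt]
7. n2.env = "mr"  ["mr"]
8. n2.depth = 0  [0]
9. n6.wid = -1  [-1]
10. n6.depth = 5  [5]
11. n6.idx = 28  [B.depth + 28]
12. n7.hot = "py"  [terminal]
13. n8.cnt = "mv"  [terminal]
14. n9.cnt = "wr"  [terminal]
15. n6.sig = false  [C.wid > -1]
16. n1.live = "nznu"  ["n" ++ S.key]
17. n0.live = "nnznu"  ["n" ++ S₁.live]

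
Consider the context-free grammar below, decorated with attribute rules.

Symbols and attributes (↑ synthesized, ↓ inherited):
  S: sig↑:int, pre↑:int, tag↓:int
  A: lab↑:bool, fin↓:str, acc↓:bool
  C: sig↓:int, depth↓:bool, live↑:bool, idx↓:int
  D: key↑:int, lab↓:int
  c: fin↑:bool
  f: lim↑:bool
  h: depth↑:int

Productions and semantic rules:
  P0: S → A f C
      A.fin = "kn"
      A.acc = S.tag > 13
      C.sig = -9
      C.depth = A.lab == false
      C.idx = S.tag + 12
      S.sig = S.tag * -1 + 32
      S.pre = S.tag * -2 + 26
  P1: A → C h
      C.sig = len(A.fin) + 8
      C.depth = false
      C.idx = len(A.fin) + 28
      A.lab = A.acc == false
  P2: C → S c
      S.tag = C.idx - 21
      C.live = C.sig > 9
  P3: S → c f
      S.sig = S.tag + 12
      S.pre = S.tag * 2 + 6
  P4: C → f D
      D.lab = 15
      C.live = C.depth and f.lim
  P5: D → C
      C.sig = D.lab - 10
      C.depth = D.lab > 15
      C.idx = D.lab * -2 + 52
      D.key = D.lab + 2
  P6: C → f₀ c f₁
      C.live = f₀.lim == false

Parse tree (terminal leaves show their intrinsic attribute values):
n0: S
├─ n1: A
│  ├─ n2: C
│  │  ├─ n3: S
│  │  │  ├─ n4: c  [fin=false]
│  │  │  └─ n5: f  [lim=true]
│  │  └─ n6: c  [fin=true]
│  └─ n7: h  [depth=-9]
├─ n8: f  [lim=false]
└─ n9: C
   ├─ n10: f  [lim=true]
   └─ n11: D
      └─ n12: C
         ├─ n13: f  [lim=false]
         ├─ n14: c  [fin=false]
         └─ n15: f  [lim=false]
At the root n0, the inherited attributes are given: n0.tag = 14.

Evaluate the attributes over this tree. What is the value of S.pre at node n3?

1. n0.tag = 14  [given at root]
2. n1.fin = "kn"  ["kn"]
3. n1.acc = true  [S.tag > 13]
4. n2.sig = 10  [len(A.fin) + 8]
5. n2.depth = false  [false]
6. n2.idx = 30  [len(A.fin) + 28]
7. n3.tag = 9  [C.idx - 21]
8. n4.fin = false  [terminal]
9. n5.lim = true  [terminal]
10. n3.sig = 21  [S.tag + 12]
11. n3.pre = 24  [S.tag * 2 + 6]
12. n6.fin = true  [terminal]
13. n2.live = true  [C.sig > 9]
14. n7.depth = -9  [terminal]
15. n1.lab = false  [A.acc == false]
16. n8.lim = false  [terminal]
17. n9.sig = -9  [-9]
18. n9.depth = true  [A.lab == false]
19. n9.idx = 26  [S.tag + 12]
20. n10.lim = true  [terminal]
21. n11.lab = 15  [15]
22. n12.sig = 5  [D.lab - 10]
23. n12.depth = false  [D.lab > 15]
24. n12.idx = 22  [D.lab * -2 + 52]
25. n13.lim = false  [terminal]
26. n14.fin = false  [terminal]
27. n15.lim = false  [terminal]
28. n12.live = true  [f₀.lim == false]
29. n11.key = 17  [D.lab + 2]
30. n9.live = true  [C.depth and f.lim]
31. n0.sig = 18  [S.tag * -1 + 32]
32. n0.pre = -2  [S.tag * -2 + 26]

24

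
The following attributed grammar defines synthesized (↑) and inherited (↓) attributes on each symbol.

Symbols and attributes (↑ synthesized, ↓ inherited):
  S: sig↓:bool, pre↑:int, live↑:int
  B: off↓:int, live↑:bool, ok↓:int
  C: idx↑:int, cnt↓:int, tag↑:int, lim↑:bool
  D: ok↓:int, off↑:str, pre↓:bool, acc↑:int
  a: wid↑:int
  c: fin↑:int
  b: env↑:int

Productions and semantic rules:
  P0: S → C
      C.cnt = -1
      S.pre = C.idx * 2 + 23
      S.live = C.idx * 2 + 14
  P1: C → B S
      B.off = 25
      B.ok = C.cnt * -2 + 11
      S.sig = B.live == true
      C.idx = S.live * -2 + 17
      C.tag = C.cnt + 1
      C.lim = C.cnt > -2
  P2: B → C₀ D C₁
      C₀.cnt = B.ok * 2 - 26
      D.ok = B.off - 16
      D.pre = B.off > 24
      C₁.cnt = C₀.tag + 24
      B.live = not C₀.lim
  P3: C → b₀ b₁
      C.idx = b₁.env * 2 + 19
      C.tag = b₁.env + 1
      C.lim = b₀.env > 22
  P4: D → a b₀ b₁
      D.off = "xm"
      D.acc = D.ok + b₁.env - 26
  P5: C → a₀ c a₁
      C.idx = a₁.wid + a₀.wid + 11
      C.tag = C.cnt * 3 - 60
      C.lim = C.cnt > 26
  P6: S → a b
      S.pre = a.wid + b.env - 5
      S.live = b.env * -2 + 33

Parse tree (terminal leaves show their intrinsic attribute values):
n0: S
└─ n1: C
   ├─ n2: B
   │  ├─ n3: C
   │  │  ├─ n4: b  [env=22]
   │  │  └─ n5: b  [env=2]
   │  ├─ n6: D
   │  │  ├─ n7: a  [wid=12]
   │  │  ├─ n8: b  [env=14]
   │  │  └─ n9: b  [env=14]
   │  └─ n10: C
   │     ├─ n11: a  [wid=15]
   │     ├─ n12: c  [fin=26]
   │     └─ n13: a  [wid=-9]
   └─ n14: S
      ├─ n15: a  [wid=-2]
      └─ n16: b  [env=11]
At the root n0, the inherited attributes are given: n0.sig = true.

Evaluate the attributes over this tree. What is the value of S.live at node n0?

1. n0.sig = true  [given at root]
2. n1.cnt = -1  [-1]
3. n2.off = 25  [25]
4. n2.ok = 13  [C.cnt * -2 + 11]
5. n3.cnt = 0  [B.ok * 2 - 26]
6. n4.env = 22  [terminal]
7. n5.env = 2  [terminal]
8. n3.idx = 23  [b₁.env * 2 + 19]
9. n3.tag = 3  [b₁.env + 1]
10. n3.lim = false  [b₀.env > 22]
11. n6.ok = 9  [B.off - 16]
12. n6.pre = true  [B.off > 24]
13. n7.wid = 12  [terminal]
14. n8.env = 14  [terminal]
15. n9.env = 14  [terminal]
16. n6.off = "xm"  ["xm"]
17. n6.acc = -3  [D.ok + b₁.env - 26]
18. n10.cnt = 27  [C₀.tag + 24]
19. n11.wid = 15  [terminal]
20. n12.fin = 26  [terminal]
21. n13.wid = -9  [terminal]
22. n10.idx = 17  [a₁.wid + a₀.wid + 11]
23. n10.tag = 21  [C.cnt * 3 - 60]
24. n10.lim = true  [C.cnt > 26]
25. n2.live = true  [not C₀.lim]
26. n14.sig = true  [B.live == true]
27. n15.wid = -2  [terminal]
28. n16.env = 11  [terminal]
29. n14.pre = 4  [a.wid + b.env - 5]
30. n14.live = 11  [b.env * -2 + 33]
31. n1.idx = -5  [S.live * -2 + 17]
32. n1.tag = 0  [C.cnt + 1]
33. n1.lim = true  [C.cnt > -2]
34. n0.pre = 13  [C.idx * 2 + 23]
35. n0.live = 4  [C.idx * 2 + 14]

4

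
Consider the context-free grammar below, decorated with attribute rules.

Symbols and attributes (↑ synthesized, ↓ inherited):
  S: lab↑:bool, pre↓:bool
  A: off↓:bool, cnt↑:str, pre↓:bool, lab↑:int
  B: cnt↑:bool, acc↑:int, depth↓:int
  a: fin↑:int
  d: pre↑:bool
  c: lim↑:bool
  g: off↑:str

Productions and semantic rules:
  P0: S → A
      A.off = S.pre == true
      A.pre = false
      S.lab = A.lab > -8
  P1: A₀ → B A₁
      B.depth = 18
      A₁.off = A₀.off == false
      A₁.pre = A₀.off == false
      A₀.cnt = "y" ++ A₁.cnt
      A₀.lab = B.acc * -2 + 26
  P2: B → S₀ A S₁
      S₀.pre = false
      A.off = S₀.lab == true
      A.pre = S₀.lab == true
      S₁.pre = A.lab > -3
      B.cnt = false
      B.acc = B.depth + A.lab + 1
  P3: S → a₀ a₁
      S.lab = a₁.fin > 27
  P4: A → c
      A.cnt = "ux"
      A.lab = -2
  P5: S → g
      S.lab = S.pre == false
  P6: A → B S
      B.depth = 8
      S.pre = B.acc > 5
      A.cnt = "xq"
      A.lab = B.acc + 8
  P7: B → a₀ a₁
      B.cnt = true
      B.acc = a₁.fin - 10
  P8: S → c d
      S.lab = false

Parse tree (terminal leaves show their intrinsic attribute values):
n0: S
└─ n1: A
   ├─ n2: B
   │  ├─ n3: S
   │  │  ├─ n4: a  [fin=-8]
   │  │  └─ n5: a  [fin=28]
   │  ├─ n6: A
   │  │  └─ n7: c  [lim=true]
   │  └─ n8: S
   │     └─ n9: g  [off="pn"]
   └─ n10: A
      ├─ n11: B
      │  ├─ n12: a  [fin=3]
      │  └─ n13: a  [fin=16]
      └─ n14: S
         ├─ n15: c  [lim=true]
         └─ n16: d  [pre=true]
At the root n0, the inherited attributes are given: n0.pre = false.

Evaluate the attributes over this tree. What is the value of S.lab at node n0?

1. n0.pre = false  [given at root]
2. n1.off = false  [S.pre == true]
3. n1.pre = false  [false]
4. n2.depth = 18  [18]
5. n3.pre = false  [false]
6. n4.fin = -8  [terminal]
7. n5.fin = 28  [terminal]
8. n3.lab = true  [a₁.fin > 27]
9. n6.off = true  [S₀.lab == true]
10. n6.pre = true  [S₀.lab == true]
11. n7.lim = true  [terminal]
12. n6.cnt = "ux"  ["ux"]
13. n6.lab = -2  [-2]
14. n8.pre = true  [A.lab > -3]
15. n9.off = "pn"  [terminal]
16. n8.lab = false  [S.pre == false]
17. n2.cnt = false  [false]
18. n2.acc = 17  [B.depth + A.lab + 1]
19. n10.off = true  [A₀.off == false]
20. n10.pre = true  [A₀.off == false]
21. n11.depth = 8  [8]
22. n12.fin = 3  [terminal]
23. n13.fin = 16  [terminal]
24. n11.cnt = true  [true]
25. n11.acc = 6  [a₁.fin - 10]
26. n14.pre = true  [B.acc > 5]
27. n15.lim = true  [terminal]
28. n16.pre = true  [terminal]
29. n14.lab = false  [false]
30. n10.cnt = "xq"  ["xq"]
31. n10.lab = 14  [B.acc + 8]
32. n1.cnt = "yxq"  ["y" ++ A₁.cnt]
33. n1.lab = -8  [B.acc * -2 + 26]
34. n0.lab = false  [A.lab > -8]

false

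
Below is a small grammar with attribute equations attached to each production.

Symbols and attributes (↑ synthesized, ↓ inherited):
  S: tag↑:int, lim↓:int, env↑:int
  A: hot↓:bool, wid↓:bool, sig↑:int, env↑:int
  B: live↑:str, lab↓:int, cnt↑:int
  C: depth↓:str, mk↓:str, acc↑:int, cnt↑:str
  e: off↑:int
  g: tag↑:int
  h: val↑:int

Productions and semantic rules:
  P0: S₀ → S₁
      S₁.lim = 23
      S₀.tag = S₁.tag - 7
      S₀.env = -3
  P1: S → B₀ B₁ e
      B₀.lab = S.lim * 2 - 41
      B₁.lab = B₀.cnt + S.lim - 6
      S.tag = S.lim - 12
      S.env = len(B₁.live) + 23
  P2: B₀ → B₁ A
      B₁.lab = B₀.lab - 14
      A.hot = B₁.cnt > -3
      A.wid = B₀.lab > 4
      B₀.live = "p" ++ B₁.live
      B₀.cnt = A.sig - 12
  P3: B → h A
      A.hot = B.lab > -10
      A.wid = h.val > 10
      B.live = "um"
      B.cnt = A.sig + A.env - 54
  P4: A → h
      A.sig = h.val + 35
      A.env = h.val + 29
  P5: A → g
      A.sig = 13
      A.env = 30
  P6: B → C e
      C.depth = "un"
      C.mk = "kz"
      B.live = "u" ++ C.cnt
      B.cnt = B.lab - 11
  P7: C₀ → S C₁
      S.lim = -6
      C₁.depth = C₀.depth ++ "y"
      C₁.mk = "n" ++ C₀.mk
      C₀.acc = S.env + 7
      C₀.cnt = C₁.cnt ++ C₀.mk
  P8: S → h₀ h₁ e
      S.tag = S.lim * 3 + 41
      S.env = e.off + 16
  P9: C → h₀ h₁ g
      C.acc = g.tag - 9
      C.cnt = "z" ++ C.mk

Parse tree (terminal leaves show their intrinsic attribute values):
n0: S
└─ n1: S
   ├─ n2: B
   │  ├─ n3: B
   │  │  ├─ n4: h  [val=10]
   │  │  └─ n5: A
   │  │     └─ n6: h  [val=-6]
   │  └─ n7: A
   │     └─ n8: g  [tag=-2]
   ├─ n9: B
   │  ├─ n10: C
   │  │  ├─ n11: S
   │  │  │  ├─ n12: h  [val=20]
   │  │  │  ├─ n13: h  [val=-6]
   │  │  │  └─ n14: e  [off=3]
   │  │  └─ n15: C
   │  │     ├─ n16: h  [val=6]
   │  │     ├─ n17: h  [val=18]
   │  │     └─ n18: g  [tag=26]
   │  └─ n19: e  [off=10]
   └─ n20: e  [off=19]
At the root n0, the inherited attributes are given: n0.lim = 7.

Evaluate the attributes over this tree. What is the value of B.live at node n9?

1. n0.lim = 7  [given at root]
2. n1.lim = 23  [23]
3. n2.lab = 5  [S.lim * 2 - 41]
4. n3.lab = -9  [B₀.lab - 14]
5. n4.val = 10  [terminal]
6. n5.hot = true  [B.lab > -10]
7. n5.wid = false  [h.val > 10]
8. n6.val = -6  [terminal]
9. n5.sig = 29  [h.val + 35]
10. n5.env = 23  [h.val + 29]
11. n3.live = "um"  ["um"]
12. n3.cnt = -2  [A.sig + A.env - 54]
13. n7.hot = true  [B₁.cnt > -3]
14. n7.wid = true  [B₀.lab > 4]
15. n8.tag = -2  [terminal]
16. n7.sig = 13  [13]
17. n7.env = 30  [30]
18. n2.live = "pum"  ["p" ++ B₁.live]
19. n2.cnt = 1  [A.sig - 12]
20. n9.lab = 18  [B₀.cnt + S.lim - 6]
21. n10.depth = "un"  ["un"]
22. n10.mk = "kz"  ["kz"]
23. n11.lim = -6  [-6]
24. n12.val = 20  [terminal]
25. n13.val = -6  [terminal]
26. n14.off = 3  [terminal]
27. n11.tag = 23  [S.lim * 3 + 41]
28. n11.env = 19  [e.off + 16]
29. n15.depth = "uny"  [C₀.depth ++ "y"]
30. n15.mk = "nkz"  ["n" ++ C₀.mk]
31. n16.val = 6  [terminal]
32. n17.val = 18  [terminal]
33. n18.tag = 26  [terminal]
34. n15.acc = 17  [g.tag - 9]
35. n15.cnt = "znkz"  ["z" ++ C.mk]
36. n10.acc = 26  [S.env + 7]
37. n10.cnt = "znkzkz"  [C₁.cnt ++ C₀.mk]
38. n19.off = 10  [terminal]
39. n9.live = "uznkzkz"  ["u" ++ C.cnt]
40. n9.cnt = 7  [B.lab - 11]
41. n20.off = 19  [terminal]
42. n1.tag = 11  [S.lim - 12]
43. n1.env = 30  [len(B₁.live) + 23]
44. n0.tag = 4  [S₁.tag - 7]
45. n0.env = -3  [-3]

"uznkzkz"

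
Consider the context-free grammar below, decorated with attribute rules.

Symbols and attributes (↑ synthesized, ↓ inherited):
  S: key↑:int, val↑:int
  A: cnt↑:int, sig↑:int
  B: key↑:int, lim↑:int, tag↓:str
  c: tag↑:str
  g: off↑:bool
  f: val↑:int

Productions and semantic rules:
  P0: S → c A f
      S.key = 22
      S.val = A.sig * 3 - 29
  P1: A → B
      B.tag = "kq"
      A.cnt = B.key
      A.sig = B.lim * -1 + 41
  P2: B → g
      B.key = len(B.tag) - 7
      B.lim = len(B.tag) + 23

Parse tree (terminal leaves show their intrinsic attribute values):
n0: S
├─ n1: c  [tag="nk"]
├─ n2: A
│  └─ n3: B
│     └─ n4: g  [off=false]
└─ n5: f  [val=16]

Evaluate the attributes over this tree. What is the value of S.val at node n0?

19

1. n1.tag = "nk"  [terminal]
2. n3.tag = "kq"  ["kq"]
3. n4.off = false  [terminal]
4. n3.key = -5  [len(B.tag) - 7]
5. n3.lim = 25  [len(B.tag) + 23]
6. n2.cnt = -5  [B.key]
7. n2.sig = 16  [B.lim * -1 + 41]
8. n5.val = 16  [terminal]
9. n0.key = 22  [22]
10. n0.val = 19  [A.sig * 3 - 29]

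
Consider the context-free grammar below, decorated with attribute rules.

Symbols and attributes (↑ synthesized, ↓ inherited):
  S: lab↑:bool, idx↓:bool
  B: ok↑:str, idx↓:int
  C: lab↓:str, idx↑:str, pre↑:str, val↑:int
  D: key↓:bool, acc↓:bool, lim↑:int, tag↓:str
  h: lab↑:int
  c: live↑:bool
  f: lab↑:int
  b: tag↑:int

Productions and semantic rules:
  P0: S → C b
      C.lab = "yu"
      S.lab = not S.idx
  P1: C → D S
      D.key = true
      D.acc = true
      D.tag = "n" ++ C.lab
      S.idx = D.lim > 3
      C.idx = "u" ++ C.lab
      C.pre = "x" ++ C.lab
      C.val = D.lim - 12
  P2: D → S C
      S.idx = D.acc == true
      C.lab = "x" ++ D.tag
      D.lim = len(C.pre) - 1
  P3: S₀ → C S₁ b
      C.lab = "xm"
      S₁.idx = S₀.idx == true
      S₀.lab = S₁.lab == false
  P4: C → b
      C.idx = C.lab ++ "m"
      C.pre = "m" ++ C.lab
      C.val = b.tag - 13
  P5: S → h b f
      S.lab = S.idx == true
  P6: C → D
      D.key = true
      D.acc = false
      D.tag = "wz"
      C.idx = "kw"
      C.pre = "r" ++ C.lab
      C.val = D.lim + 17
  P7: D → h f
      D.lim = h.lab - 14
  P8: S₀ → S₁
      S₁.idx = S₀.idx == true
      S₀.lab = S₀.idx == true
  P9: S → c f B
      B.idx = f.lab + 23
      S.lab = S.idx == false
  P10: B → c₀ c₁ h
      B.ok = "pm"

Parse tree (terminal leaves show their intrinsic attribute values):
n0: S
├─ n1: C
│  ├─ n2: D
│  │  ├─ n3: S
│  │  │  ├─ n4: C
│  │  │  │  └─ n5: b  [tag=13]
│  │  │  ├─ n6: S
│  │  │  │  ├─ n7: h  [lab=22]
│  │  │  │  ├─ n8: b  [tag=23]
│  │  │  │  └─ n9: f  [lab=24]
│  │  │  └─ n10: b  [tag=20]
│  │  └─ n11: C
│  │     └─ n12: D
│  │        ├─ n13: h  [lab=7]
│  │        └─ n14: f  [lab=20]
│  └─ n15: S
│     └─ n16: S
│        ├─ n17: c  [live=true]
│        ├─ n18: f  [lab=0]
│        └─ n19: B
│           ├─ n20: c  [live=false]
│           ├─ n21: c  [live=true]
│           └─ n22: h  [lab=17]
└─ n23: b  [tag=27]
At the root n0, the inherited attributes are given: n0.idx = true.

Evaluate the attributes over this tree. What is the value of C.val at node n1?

1. n0.idx = true  [given at root]
2. n1.lab = "yu"  ["yu"]
3. n2.key = true  [true]
4. n2.acc = true  [true]
5. n2.tag = "nyu"  ["n" ++ C.lab]
6. n3.idx = true  [D.acc == true]
7. n4.lab = "xm"  ["xm"]
8. n5.tag = 13  [terminal]
9. n4.idx = "xmm"  [C.lab ++ "m"]
10. n4.pre = "mxm"  ["m" ++ C.lab]
11. n4.val = 0  [b.tag - 13]
12. n6.idx = true  [S₀.idx == true]
13. n7.lab = 22  [terminal]
14. n8.tag = 23  [terminal]
15. n9.lab = 24  [terminal]
16. n6.lab = true  [S.idx == true]
17. n10.tag = 20  [terminal]
18. n3.lab = false  [S₁.lab == false]
19. n11.lab = "xnyu"  ["x" ++ D.tag]
20. n12.key = true  [true]
21. n12.acc = false  [false]
22. n12.tag = "wz"  ["wz"]
23. n13.lab = 7  [terminal]
24. n14.lab = 20  [terminal]
25. n12.lim = -7  [h.lab - 14]
26. n11.idx = "kw"  ["kw"]
27. n11.pre = "rxnyu"  ["r" ++ C.lab]
28. n11.val = 10  [D.lim + 17]
29. n2.lim = 4  [len(C.pre) - 1]
30. n15.idx = true  [D.lim > 3]
31. n16.idx = true  [S₀.idx == true]
32. n17.live = true  [terminal]
33. n18.lab = 0  [terminal]
34. n19.idx = 23  [f.lab + 23]
35. n20.live = false  [terminal]
36. n21.live = true  [terminal]
37. n22.lab = 17  [terminal]
38. n19.ok = "pm"  ["pm"]
39. n16.lab = false  [S.idx == false]
40. n15.lab = true  [S₀.idx == true]
41. n1.idx = "uyu"  ["u" ++ C.lab]
42. n1.pre = "xyu"  ["x" ++ C.lab]
43. n1.val = -8  [D.lim - 12]
44. n23.tag = 27  [terminal]
45. n0.lab = false  [not S.idx]

-8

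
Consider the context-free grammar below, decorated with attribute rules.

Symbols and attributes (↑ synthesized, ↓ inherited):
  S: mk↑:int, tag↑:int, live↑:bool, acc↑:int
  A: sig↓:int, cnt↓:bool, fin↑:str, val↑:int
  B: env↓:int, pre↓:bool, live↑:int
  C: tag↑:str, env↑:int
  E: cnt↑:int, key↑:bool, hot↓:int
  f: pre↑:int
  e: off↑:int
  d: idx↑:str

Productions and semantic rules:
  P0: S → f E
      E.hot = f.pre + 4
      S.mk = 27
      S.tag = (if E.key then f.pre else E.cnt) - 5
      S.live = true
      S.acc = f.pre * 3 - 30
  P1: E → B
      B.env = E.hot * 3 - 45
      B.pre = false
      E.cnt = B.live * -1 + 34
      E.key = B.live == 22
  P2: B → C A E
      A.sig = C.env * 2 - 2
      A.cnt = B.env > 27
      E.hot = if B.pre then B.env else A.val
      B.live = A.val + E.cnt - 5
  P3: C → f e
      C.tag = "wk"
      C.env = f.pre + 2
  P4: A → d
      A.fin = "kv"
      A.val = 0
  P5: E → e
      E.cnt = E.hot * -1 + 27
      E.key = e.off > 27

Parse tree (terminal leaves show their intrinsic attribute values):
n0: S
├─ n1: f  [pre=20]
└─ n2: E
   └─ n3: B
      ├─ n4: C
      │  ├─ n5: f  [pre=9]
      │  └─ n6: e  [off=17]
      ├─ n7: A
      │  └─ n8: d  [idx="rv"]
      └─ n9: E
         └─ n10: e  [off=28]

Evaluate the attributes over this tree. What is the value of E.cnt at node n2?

12

1. n1.pre = 20  [terminal]
2. n2.hot = 24  [f.pre + 4]
3. n3.env = 27  [E.hot * 3 - 45]
4. n3.pre = false  [false]
5. n5.pre = 9  [terminal]
6. n6.off = 17  [terminal]
7. n4.tag = "wk"  ["wk"]
8. n4.env = 11  [f.pre + 2]
9. n7.sig = 20  [C.env * 2 - 2]
10. n7.cnt = false  [B.env > 27]
11. n8.idx = "rv"  [terminal]
12. n7.fin = "kv"  ["kv"]
13. n7.val = 0  [0]
14. n9.hot = 0  [if B.pre then B.env else A.val]
15. n10.off = 28  [terminal]
16. n9.cnt = 27  [E.hot * -1 + 27]
17. n9.key = true  [e.off > 27]
18. n3.live = 22  [A.val + E.cnt - 5]
19. n2.cnt = 12  [B.live * -1 + 34]
20. n2.key = true  [B.live == 22]
21. n0.mk = 27  [27]
22. n0.tag = 15  [(if E.key then f.pre else E.cnt) - 5]
23. n0.live = true  [true]
24. n0.acc = 30  [f.pre * 3 - 30]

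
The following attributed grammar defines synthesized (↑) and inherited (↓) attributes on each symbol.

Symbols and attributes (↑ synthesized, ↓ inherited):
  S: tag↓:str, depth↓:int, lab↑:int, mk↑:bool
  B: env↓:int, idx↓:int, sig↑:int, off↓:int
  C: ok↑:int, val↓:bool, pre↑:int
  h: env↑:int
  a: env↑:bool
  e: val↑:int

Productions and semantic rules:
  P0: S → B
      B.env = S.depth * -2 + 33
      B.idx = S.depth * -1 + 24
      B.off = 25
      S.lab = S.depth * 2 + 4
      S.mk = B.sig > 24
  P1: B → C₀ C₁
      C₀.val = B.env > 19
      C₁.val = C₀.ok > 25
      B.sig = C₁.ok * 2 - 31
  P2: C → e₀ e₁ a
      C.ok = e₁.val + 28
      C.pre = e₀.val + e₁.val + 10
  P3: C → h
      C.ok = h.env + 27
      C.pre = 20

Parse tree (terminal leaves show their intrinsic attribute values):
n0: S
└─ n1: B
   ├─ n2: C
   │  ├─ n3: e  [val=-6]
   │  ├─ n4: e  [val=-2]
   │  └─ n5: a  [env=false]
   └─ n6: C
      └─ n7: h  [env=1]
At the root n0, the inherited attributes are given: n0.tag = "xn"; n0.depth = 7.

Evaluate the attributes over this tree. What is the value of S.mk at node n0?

true

1. n0.tag = "xn"  [given at root]
2. n0.depth = 7  [given at root]
3. n1.env = 19  [S.depth * -2 + 33]
4. n1.idx = 17  [S.depth * -1 + 24]
5. n1.off = 25  [25]
6. n2.val = false  [B.env > 19]
7. n3.val = -6  [terminal]
8. n4.val = -2  [terminal]
9. n5.env = false  [terminal]
10. n2.ok = 26  [e₁.val + 28]
11. n2.pre = 2  [e₀.val + e₁.val + 10]
12. n6.val = true  [C₀.ok > 25]
13. n7.env = 1  [terminal]
14. n6.ok = 28  [h.env + 27]
15. n6.pre = 20  [20]
16. n1.sig = 25  [C₁.ok * 2 - 31]
17. n0.lab = 18  [S.depth * 2 + 4]
18. n0.mk = true  [B.sig > 24]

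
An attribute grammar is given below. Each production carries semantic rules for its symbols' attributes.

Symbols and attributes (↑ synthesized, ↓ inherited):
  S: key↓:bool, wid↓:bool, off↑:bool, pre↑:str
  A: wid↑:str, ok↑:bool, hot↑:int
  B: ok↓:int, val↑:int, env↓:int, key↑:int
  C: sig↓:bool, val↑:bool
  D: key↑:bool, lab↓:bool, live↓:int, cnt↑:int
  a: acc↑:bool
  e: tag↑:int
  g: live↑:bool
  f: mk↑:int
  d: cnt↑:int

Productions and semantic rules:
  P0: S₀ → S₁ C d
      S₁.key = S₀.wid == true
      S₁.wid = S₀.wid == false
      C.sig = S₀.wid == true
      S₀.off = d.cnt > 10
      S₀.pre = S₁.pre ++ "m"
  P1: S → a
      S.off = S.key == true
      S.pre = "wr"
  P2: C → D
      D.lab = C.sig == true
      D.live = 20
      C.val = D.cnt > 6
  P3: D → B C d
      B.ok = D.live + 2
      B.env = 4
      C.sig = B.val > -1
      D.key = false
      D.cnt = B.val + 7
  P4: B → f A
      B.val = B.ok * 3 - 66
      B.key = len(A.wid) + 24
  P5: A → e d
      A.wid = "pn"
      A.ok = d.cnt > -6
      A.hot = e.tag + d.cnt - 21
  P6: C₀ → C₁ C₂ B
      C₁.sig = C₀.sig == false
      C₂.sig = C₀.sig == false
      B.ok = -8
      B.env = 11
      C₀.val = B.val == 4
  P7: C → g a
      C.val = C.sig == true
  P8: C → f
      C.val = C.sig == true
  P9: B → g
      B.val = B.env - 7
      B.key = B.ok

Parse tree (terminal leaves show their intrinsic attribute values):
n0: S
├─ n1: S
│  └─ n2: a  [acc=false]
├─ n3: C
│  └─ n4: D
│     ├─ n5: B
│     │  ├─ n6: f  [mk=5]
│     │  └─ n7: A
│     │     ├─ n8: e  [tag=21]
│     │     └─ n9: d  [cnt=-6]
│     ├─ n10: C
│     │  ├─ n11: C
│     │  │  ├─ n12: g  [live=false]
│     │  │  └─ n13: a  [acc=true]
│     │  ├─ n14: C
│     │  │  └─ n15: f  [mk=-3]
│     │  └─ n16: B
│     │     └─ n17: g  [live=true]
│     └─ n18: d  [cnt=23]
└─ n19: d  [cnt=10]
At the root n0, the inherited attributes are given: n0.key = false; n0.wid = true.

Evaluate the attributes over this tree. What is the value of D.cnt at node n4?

1. n0.key = false  [given at root]
2. n0.wid = true  [given at root]
3. n1.key = true  [S₀.wid == true]
4. n1.wid = false  [S₀.wid == false]
5. n2.acc = false  [terminal]
6. n1.off = true  [S.key == true]
7. n1.pre = "wr"  ["wr"]
8. n3.sig = true  [S₀.wid == true]
9. n4.lab = true  [C.sig == true]
10. n4.live = 20  [20]
11. n5.ok = 22  [D.live + 2]
12. n5.env = 4  [4]
13. n6.mk = 5  [terminal]
14. n8.tag = 21  [terminal]
15. n9.cnt = -6  [terminal]
16. n7.wid = "pn"  ["pn"]
17. n7.ok = false  [d.cnt > -6]
18. n7.hot = -6  [e.tag + d.cnt - 21]
19. n5.val = 0  [B.ok * 3 - 66]
20. n5.key = 26  [len(A.wid) + 24]
21. n10.sig = true  [B.val > -1]
22. n11.sig = false  [C₀.sig == false]
23. n12.live = false  [terminal]
24. n13.acc = true  [terminal]
25. n11.val = false  [C.sig == true]
26. n14.sig = false  [C₀.sig == false]
27. n15.mk = -3  [terminal]
28. n14.val = false  [C.sig == true]
29. n16.ok = -8  [-8]
30. n16.env = 11  [11]
31. n17.live = true  [terminal]
32. n16.val = 4  [B.env - 7]
33. n16.key = -8  [B.ok]
34. n10.val = true  [B.val == 4]
35. n18.cnt = 23  [terminal]
36. n4.key = false  [false]
37. n4.cnt = 7  [B.val + 7]
38. n3.val = true  [D.cnt > 6]
39. n19.cnt = 10  [terminal]
40. n0.off = false  [d.cnt > 10]
41. n0.pre = "wrm"  [S₁.pre ++ "m"]

7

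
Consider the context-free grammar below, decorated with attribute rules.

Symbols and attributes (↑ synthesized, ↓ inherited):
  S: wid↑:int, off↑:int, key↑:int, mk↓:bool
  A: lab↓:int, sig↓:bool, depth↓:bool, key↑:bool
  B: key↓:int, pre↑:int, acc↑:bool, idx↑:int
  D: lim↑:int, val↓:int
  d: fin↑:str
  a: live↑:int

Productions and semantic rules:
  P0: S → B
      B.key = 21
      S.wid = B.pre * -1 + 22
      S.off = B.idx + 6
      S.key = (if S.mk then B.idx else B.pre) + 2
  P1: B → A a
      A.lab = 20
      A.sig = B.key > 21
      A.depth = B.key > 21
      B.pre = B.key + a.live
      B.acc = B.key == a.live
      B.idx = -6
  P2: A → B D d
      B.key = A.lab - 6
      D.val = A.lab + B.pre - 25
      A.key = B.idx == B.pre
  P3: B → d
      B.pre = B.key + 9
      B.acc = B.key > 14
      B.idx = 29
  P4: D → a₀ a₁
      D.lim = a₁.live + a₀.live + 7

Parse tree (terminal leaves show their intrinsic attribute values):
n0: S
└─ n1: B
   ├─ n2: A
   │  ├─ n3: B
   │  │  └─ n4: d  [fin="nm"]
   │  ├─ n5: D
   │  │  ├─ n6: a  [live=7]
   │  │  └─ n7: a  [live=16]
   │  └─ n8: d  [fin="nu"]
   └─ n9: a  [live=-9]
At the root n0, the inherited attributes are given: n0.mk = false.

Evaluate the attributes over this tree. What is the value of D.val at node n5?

18

1. n0.mk = false  [given at root]
2. n1.key = 21  [21]
3. n2.lab = 20  [20]
4. n2.sig = false  [B.key > 21]
5. n2.depth = false  [B.key > 21]
6. n3.key = 14  [A.lab - 6]
7. n4.fin = "nm"  [terminal]
8. n3.pre = 23  [B.key + 9]
9. n3.acc = false  [B.key > 14]
10. n3.idx = 29  [29]
11. n5.val = 18  [A.lab + B.pre - 25]
12. n6.live = 7  [terminal]
13. n7.live = 16  [terminal]
14. n5.lim = 30  [a₁.live + a₀.live + 7]
15. n8.fin = "nu"  [terminal]
16. n2.key = false  [B.idx == B.pre]
17. n9.live = -9  [terminal]
18. n1.pre = 12  [B.key + a.live]
19. n1.acc = false  [B.key == a.live]
20. n1.idx = -6  [-6]
21. n0.wid = 10  [B.pre * -1 + 22]
22. n0.off = 0  [B.idx + 6]
23. n0.key = 14  [(if S.mk then B.idx else B.pre) + 2]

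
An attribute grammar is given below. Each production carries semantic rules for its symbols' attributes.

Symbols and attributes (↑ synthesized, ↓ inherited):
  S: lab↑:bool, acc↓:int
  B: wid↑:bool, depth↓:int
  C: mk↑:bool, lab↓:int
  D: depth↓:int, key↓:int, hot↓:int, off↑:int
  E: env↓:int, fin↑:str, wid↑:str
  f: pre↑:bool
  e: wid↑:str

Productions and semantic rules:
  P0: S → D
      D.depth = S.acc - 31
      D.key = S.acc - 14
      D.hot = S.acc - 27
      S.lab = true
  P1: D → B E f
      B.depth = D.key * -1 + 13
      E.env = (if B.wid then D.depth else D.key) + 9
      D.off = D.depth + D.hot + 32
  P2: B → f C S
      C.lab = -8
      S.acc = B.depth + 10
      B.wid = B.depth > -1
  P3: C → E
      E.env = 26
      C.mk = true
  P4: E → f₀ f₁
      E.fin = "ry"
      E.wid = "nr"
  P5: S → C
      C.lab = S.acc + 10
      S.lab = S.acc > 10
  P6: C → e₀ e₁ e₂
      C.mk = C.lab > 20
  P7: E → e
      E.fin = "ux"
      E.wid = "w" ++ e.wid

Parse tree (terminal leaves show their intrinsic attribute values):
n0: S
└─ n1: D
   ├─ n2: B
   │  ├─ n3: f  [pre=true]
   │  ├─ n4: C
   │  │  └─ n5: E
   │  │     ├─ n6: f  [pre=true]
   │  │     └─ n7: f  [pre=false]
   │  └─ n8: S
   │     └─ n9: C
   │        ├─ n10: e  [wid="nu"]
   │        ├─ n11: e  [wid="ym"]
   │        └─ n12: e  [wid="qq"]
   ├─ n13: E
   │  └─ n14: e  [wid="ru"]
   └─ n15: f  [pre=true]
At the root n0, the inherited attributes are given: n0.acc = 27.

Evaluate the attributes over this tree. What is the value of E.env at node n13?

5

1. n0.acc = 27  [given at root]
2. n1.depth = -4  [S.acc - 31]
3. n1.key = 13  [S.acc - 14]
4. n1.hot = 0  [S.acc - 27]
5. n2.depth = 0  [D.key * -1 + 13]
6. n3.pre = true  [terminal]
7. n4.lab = -8  [-8]
8. n5.env = 26  [26]
9. n6.pre = true  [terminal]
10. n7.pre = false  [terminal]
11. n5.fin = "ry"  ["ry"]
12. n5.wid = "nr"  ["nr"]
13. n4.mk = true  [true]
14. n8.acc = 10  [B.depth + 10]
15. n9.lab = 20  [S.acc + 10]
16. n10.wid = "nu"  [terminal]
17. n11.wid = "ym"  [terminal]
18. n12.wid = "qq"  [terminal]
19. n9.mk = false  [C.lab > 20]
20. n8.lab = false  [S.acc > 10]
21. n2.wid = true  [B.depth > -1]
22. n13.env = 5  [(if B.wid then D.depth else D.key) + 9]
23. n14.wid = "ru"  [terminal]
24. n13.fin = "ux"  ["ux"]
25. n13.wid = "wru"  ["w" ++ e.wid]
26. n15.pre = true  [terminal]
27. n1.off = 28  [D.depth + D.hot + 32]
28. n0.lab = true  [true]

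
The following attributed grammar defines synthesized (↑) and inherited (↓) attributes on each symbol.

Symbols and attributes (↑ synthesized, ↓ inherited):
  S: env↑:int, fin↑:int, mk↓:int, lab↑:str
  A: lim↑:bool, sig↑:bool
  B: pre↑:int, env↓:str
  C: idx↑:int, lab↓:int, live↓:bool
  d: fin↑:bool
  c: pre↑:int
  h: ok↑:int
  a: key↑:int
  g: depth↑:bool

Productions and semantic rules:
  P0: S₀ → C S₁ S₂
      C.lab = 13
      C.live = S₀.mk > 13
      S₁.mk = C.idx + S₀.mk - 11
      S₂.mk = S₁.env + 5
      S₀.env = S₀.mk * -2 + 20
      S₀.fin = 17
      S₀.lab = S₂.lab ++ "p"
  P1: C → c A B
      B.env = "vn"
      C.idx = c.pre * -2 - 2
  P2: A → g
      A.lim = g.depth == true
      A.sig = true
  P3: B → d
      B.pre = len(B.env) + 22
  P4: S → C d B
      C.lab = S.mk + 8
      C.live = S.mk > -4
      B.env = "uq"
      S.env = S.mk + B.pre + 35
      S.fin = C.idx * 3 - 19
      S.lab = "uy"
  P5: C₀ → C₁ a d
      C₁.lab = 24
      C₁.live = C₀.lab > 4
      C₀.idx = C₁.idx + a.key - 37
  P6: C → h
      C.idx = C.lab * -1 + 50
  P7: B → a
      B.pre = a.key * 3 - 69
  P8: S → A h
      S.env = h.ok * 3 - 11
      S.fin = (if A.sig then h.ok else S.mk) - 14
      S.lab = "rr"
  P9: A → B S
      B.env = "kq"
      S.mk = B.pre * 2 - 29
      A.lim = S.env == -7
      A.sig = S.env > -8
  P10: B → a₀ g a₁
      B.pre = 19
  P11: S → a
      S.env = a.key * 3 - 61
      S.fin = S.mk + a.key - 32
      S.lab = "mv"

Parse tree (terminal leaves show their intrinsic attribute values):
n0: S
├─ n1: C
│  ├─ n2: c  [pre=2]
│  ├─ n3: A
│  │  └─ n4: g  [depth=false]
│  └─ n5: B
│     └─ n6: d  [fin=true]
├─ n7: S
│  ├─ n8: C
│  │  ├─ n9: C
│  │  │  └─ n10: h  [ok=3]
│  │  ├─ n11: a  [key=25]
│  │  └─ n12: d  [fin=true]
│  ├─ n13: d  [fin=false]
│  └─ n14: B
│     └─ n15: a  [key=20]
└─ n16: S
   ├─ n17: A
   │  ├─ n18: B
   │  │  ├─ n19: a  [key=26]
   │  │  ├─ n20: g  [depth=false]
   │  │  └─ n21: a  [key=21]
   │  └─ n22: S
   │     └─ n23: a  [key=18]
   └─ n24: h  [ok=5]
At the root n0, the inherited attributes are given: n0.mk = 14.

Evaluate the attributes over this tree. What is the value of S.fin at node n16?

-9

1. n0.mk = 14  [given at root]
2. n1.lab = 13  [13]
3. n1.live = true  [S₀.mk > 13]
4. n2.pre = 2  [terminal]
5. n4.depth = false  [terminal]
6. n3.lim = false  [g.depth == true]
7. n3.sig = true  [true]
8. n5.env = "vn"  ["vn"]
9. n6.fin = true  [terminal]
10. n5.pre = 24  [len(B.env) + 22]
11. n1.idx = -6  [c.pre * -2 - 2]
12. n7.mk = -3  [C.idx + S₀.mk - 11]
13. n8.lab = 5  [S.mk + 8]
14. n8.live = true  [S.mk > -4]
15. n9.lab = 24  [24]
16. n9.live = true  [C₀.lab > 4]
17. n10.ok = 3  [terminal]
18. n9.idx = 26  [C.lab * -1 + 50]
19. n11.key = 25  [terminal]
20. n12.fin = true  [terminal]
21. n8.idx = 14  [C₁.idx + a.key - 37]
22. n13.fin = false  [terminal]
23. n14.env = "uq"  ["uq"]
24. n15.key = 20  [terminal]
25. n14.pre = -9  [a.key * 3 - 69]
26. n7.env = 23  [S.mk + B.pre + 35]
27. n7.fin = 23  [C.idx * 3 - 19]
28. n7.lab = "uy"  ["uy"]
29. n16.mk = 28  [S₁.env + 5]
30. n18.env = "kq"  ["kq"]
31. n19.key = 26  [terminal]
32. n20.depth = false  [terminal]
33. n21.key = 21  [terminal]
34. n18.pre = 19  [19]
35. n22.mk = 9  [B.pre * 2 - 29]
36. n23.key = 18  [terminal]
37. n22.env = -7  [a.key * 3 - 61]
38. n22.fin = -5  [S.mk + a.key - 32]
39. n22.lab = "mv"  ["mv"]
40. n17.lim = true  [S.env == -7]
41. n17.sig = true  [S.env > -8]
42. n24.ok = 5  [terminal]
43. n16.env = 4  [h.ok * 3 - 11]
44. n16.fin = -9  [(if A.sig then h.ok else S.mk) - 14]
45. n16.lab = "rr"  ["rr"]
46. n0.env = -8  [S₀.mk * -2 + 20]
47. n0.fin = 17  [17]
48. n0.lab = "rrp"  [S₂.lab ++ "p"]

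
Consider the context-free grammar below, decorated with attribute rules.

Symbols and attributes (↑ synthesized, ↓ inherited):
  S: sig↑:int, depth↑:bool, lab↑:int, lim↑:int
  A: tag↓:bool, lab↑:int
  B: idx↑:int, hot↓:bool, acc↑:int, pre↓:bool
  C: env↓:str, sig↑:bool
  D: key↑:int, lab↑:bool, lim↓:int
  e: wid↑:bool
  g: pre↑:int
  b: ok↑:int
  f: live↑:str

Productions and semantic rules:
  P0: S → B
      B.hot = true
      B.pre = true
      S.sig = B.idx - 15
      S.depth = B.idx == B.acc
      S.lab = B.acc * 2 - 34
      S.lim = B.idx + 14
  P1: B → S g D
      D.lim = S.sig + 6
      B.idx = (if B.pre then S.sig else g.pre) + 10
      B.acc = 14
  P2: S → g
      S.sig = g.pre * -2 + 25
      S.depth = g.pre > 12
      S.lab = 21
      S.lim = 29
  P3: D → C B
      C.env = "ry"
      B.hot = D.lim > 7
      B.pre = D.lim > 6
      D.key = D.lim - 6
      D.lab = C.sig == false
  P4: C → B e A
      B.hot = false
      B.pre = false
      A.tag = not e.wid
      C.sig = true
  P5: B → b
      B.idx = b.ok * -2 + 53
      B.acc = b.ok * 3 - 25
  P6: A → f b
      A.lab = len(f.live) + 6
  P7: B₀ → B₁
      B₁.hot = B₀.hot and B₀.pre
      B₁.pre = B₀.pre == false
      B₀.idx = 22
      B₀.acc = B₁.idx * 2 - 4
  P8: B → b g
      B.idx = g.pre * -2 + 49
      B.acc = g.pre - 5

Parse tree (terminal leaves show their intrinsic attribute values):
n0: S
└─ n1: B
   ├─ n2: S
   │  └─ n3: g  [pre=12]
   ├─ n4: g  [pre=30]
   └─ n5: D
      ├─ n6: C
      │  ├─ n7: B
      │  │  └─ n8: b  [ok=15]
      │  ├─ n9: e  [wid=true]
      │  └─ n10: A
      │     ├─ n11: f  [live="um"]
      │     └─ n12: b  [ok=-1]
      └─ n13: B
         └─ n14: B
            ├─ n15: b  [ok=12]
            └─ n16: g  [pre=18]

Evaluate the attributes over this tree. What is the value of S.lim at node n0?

1. n1.hot = true  [true]
2. n1.pre = true  [true]
3. n3.pre = 12  [terminal]
4. n2.sig = 1  [g.pre * -2 + 25]
5. n2.depth = false  [g.pre > 12]
6. n2.lab = 21  [21]
7. n2.lim = 29  [29]
8. n4.pre = 30  [terminal]
9. n5.lim = 7  [S.sig + 6]
10. n6.env = "ry"  ["ry"]
11. n7.hot = false  [false]
12. n7.pre = false  [false]
13. n8.ok = 15  [terminal]
14. n7.idx = 23  [b.ok * -2 + 53]
15. n7.acc = 20  [b.ok * 3 - 25]
16. n9.wid = true  [terminal]
17. n10.tag = false  [not e.wid]
18. n11.live = "um"  [terminal]
19. n12.ok = -1  [terminal]
20. n10.lab = 8  [len(f.live) + 6]
21. n6.sig = true  [true]
22. n13.hot = false  [D.lim > 7]
23. n13.pre = true  [D.lim > 6]
24. n14.hot = false  [B₀.hot and B₀.pre]
25. n14.pre = false  [B₀.pre == false]
26. n15.ok = 12  [terminal]
27. n16.pre = 18  [terminal]
28. n14.idx = 13  [g.pre * -2 + 49]
29. n14.acc = 13  [g.pre - 5]
30. n13.idx = 22  [22]
31. n13.acc = 22  [B₁.idx * 2 - 4]
32. n5.key = 1  [D.lim - 6]
33. n5.lab = false  [C.sig == false]
34. n1.idx = 11  [(if B.pre then S.sig else g.pre) + 10]
35. n1.acc = 14  [14]
36. n0.sig = -4  [B.idx - 15]
37. n0.depth = false  [B.idx == B.acc]
38. n0.lab = -6  [B.acc * 2 - 34]
39. n0.lim = 25  [B.idx + 14]

25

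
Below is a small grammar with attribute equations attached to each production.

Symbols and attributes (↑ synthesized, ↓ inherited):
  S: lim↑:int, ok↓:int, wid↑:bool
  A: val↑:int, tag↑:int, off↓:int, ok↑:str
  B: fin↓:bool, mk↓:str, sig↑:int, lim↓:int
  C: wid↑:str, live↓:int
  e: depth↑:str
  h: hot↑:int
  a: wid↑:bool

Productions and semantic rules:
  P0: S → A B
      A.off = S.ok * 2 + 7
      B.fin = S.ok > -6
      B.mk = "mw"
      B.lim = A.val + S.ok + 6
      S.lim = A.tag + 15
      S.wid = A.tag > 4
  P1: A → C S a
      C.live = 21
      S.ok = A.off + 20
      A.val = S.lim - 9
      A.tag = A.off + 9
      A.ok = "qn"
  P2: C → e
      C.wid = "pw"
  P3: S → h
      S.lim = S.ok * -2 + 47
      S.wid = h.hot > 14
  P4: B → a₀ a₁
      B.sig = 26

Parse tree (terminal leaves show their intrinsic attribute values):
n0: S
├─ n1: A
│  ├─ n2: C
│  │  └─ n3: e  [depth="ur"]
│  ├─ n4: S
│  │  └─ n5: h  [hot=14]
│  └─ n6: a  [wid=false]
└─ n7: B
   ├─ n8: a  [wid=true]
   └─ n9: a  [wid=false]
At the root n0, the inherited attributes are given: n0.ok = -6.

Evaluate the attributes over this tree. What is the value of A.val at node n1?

8

1. n0.ok = -6  [given at root]
2. n1.off = -5  [S.ok * 2 + 7]
3. n2.live = 21  [21]
4. n3.depth = "ur"  [terminal]
5. n2.wid = "pw"  ["pw"]
6. n4.ok = 15  [A.off + 20]
7. n5.hot = 14  [terminal]
8. n4.lim = 17  [S.ok * -2 + 47]
9. n4.wid = false  [h.hot > 14]
10. n6.wid = false  [terminal]
11. n1.val = 8  [S.lim - 9]
12. n1.tag = 4  [A.off + 9]
13. n1.ok = "qn"  ["qn"]
14. n7.fin = false  [S.ok > -6]
15. n7.mk = "mw"  ["mw"]
16. n7.lim = 8  [A.val + S.ok + 6]
17. n8.wid = true  [terminal]
18. n9.wid = false  [terminal]
19. n7.sig = 26  [26]
20. n0.lim = 19  [A.tag + 15]
21. n0.wid = false  [A.tag > 4]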